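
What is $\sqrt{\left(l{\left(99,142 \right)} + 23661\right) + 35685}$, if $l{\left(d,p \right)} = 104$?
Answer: $5 \sqrt{2378} \approx 243.82$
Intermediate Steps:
$\sqrt{\left(l{\left(99,142 \right)} + 23661\right) + 35685} = \sqrt{\left(104 + 23661\right) + 35685} = \sqrt{23765 + 35685} = \sqrt{59450} = 5 \sqrt{2378}$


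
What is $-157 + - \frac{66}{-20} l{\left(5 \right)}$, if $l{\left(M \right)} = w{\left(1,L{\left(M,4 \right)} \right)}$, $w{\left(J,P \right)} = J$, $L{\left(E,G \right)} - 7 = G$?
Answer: $- \frac{1537}{10} \approx -153.7$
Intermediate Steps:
$L{\left(E,G \right)} = 7 + G$
$l{\left(M \right)} = 1$
$-157 + - \frac{66}{-20} l{\left(5 \right)} = -157 + - \frac{66}{-20} \cdot 1 = -157 + \left(-66\right) \left(- \frac{1}{20}\right) 1 = -157 + \frac{33}{10} \cdot 1 = -157 + \frac{33}{10} = - \frac{1537}{10}$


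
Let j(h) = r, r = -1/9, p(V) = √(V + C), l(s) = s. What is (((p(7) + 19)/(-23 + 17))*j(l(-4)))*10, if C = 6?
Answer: 95/27 + 5*√13/27 ≈ 4.1862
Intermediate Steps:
p(V) = √(6 + V) (p(V) = √(V + 6) = √(6 + V))
r = -⅑ (r = -1*⅑ = -⅑ ≈ -0.11111)
j(h) = -⅑
(((p(7) + 19)/(-23 + 17))*j(l(-4)))*10 = (((√(6 + 7) + 19)/(-23 + 17))*(-⅑))*10 = (((√13 + 19)/(-6))*(-⅑))*10 = (((19 + √13)*(-⅙))*(-⅑))*10 = ((-19/6 - √13/6)*(-⅑))*10 = (19/54 + √13/54)*10 = 95/27 + 5*√13/27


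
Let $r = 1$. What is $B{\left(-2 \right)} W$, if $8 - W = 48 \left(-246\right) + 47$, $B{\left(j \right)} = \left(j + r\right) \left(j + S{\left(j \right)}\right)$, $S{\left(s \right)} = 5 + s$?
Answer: $-11769$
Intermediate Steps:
$B{\left(j \right)} = \left(1 + j\right) \left(5 + 2 j\right)$ ($B{\left(j \right)} = \left(j + 1\right) \left(j + \left(5 + j\right)\right) = \left(1 + j\right) \left(5 + 2 j\right)$)
$W = 11769$ ($W = 8 - \left(48 \left(-246\right) + 47\right) = 8 - \left(-11808 + 47\right) = 8 - -11761 = 8 + 11761 = 11769$)
$B{\left(-2 \right)} W = \left(5 + 2 \left(-2\right)^{2} + 7 \left(-2\right)\right) 11769 = \left(5 + 2 \cdot 4 - 14\right) 11769 = \left(5 + 8 - 14\right) 11769 = \left(-1\right) 11769 = -11769$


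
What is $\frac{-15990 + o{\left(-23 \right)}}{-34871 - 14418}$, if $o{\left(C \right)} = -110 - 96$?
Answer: $\frac{16196}{49289} \approx 0.32859$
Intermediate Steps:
$o{\left(C \right)} = -206$ ($o{\left(C \right)} = -110 - 96 = -206$)
$\frac{-15990 + o{\left(-23 \right)}}{-34871 - 14418} = \frac{-15990 - 206}{-34871 - 14418} = - \frac{16196}{-49289} = \left(-16196\right) \left(- \frac{1}{49289}\right) = \frac{16196}{49289}$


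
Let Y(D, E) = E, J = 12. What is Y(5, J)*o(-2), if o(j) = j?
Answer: -24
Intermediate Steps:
Y(5, J)*o(-2) = 12*(-2) = -24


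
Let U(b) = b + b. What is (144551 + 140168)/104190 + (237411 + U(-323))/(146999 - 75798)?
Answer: 44940822869/7418432190 ≈ 6.0580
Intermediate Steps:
U(b) = 2*b
(144551 + 140168)/104190 + (237411 + U(-323))/(146999 - 75798) = (144551 + 140168)/104190 + (237411 + 2*(-323))/(146999 - 75798) = 284719*(1/104190) + (237411 - 646)/71201 = 284719/104190 + 236765*(1/71201) = 284719/104190 + 236765/71201 = 44940822869/7418432190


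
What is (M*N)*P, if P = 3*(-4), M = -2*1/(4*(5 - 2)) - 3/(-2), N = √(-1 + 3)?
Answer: -16*√2 ≈ -22.627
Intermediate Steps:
N = √2 ≈ 1.4142
M = 4/3 (M = -2/(4*3) - 3*(-½) = -2/12 + 3/2 = -2*1/12 + 3/2 = -⅙ + 3/2 = 4/3 ≈ 1.3333)
P = -12
(M*N)*P = (4*√2/3)*(-12) = -16*√2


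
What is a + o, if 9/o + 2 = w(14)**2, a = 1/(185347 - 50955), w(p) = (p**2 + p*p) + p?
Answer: 687181/11076185464 ≈ 6.2041e-5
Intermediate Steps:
w(p) = p + 2*p**2 (w(p) = (p**2 + p**2) + p = 2*p**2 + p = p + 2*p**2)
a = 1/134392 ≈ 7.4409e-6
o = 9/164834 (o = 9/(-2 + (14*(1 + 2*14))**2) = 9/(-2 + (14*(1 + 28))**2) = 9/(-2 + (14*29)**2) = 9/(-2 + 406**2) = 9/(-2 + 164836) = 9/164834 ≈ 5.4600e-5)
a + o = 1/134392 + 9/164834 = 687181/11076185464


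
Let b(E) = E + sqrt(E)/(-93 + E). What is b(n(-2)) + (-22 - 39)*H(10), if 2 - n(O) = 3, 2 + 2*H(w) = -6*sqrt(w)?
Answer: 60 + 183*sqrt(10) - I/94 ≈ 638.7 - 0.010638*I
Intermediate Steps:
H(w) = -1 - 3*sqrt(w) (H(w) = -1 + (-6*sqrt(w))/2 = -1 - 3*sqrt(w))
n(O) = -1 (n(O) = 2 - 1*3 = 2 - 3 = -1)
b(E) = E + sqrt(E)/(-93 + E)
b(n(-2)) + (-22 - 39)*H(10) = (sqrt(-1) + (-1)**2 - 93*(-1))/(-93 - 1) + (-22 - 39)*(-1 - 3*sqrt(10)) = (I + 1 + 93)/(-94) - 61*(-1 - 3*sqrt(10)) = -(94 + I)/94 + (61 + 183*sqrt(10)) = (-1 - I/94) + (61 + 183*sqrt(10)) = 60 + 183*sqrt(10) - I/94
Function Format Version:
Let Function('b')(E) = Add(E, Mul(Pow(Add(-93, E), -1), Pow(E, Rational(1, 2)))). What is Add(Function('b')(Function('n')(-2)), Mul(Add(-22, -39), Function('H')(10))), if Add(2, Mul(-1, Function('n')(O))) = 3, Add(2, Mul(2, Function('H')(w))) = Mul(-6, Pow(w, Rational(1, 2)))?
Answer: Add(60, Mul(183, Pow(10, Rational(1, 2))), Mul(Rational(-1, 94), I)) ≈ Add(638.70, Mul(-0.010638, I))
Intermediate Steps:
Function('H')(w) = Add(-1, Mul(-3, Pow(w, Rational(1, 2)))) (Function('H')(w) = Add(-1, Mul(Rational(1, 2), Mul(-6, Pow(w, Rational(1, 2))))) = Add(-1, Mul(-3, Pow(w, Rational(1, 2)))))
Function('n')(O) = -1 (Function('n')(O) = Add(2, Mul(-1, 3)) = Add(2, -3) = -1)
Function('b')(E) = Add(E, Mul(Pow(E, Rational(1, 2)), Pow(Add(-93, E), -1)))
Add(Function('b')(Function('n')(-2)), Mul(Add(-22, -39), Function('H')(10))) = Add(Mul(Pow(Add(-93, -1), -1), Add(Pow(-1, Rational(1, 2)), Pow(-1, 2), Mul(-93, -1))), Mul(Add(-22, -39), Add(-1, Mul(-3, Pow(10, Rational(1, 2)))))) = Add(Mul(Pow(-94, -1), Add(I, 1, 93)), Mul(-61, Add(-1, Mul(-3, Pow(10, Rational(1, 2)))))) = Add(Mul(Rational(-1, 94), Add(94, I)), Add(61, Mul(183, Pow(10, Rational(1, 2))))) = Add(Add(-1, Mul(Rational(-1, 94), I)), Add(61, Mul(183, Pow(10, Rational(1, 2))))) = Add(60, Mul(183, Pow(10, Rational(1, 2))), Mul(Rational(-1, 94), I))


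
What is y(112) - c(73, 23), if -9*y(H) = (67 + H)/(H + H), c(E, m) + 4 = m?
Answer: -38483/2016 ≈ -19.089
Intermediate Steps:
c(E, m) = -4 + m
y(H) = -(67 + H)/(18*H) (y(H) = -(67 + H)/(9*(H + H)) = -(67 + H)/(9*(2*H)) = -(67 + H)*1/(2*H)/9 = -(67 + H)/(18*H))
y(112) - c(73, 23) = (1/18)*(-67 - 1*112)/112 - (-4 + 23) = (1/18)*(1/112)*(-67 - 112) - 1*19 = (1/18)*(1/112)*(-179) - 19 = -179/2016 - 19 = -38483/2016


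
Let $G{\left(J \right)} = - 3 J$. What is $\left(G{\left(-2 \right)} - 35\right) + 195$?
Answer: $166$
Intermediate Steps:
$\left(G{\left(-2 \right)} - 35\right) + 195 = \left(\left(-3\right) \left(-2\right) - 35\right) + 195 = \left(6 - 35\right) + 195 = -29 + 195 = 166$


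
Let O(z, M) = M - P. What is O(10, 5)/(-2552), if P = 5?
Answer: 0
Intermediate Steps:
O(z, M) = -5 + M (O(z, M) = M - 1*5 = M - 5 = -5 + M)
O(10, 5)/(-2552) = (-5 + 5)/(-2552) = 0*(-1/2552) = 0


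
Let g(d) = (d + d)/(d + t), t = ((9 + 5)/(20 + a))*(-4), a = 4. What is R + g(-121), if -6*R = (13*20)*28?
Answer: -672311/555 ≈ -1211.4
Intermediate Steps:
R = -3640/3 (R = -13*20*28/6 = -130*28/3 = -⅙*7280 = -3640/3 ≈ -1213.3)
t = -7/3 (t = ((9 + 5)/(20 + 4))*(-4) = (14/24)*(-4) = (14*(1/24))*(-4) = (7/12)*(-4) = -7/3 ≈ -2.3333)
g(d) = 2*d/(-7/3 + d) (g(d) = (d + d)/(d - 7/3) = (2*d)/(-7/3 + d) = 2*d/(-7/3 + d))
R + g(-121) = -3640/3 + 6*(-121)/(-7 + 3*(-121)) = -3640/3 + 6*(-121)/(-7 - 363) = -3640/3 + 6*(-121)/(-370) = -3640/3 + 6*(-121)*(-1/370) = -3640/3 + 363/185 = -672311/555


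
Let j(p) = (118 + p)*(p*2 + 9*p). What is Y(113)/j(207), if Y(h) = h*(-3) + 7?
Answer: -332/740025 ≈ -0.00044863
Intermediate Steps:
Y(h) = 7 - 3*h (Y(h) = -3*h + 7 = 7 - 3*h)
j(p) = 11*p*(118 + p) (j(p) = (118 + p)*(2*p + 9*p) = (118 + p)*(11*p) = 11*p*(118 + p))
Y(113)/j(207) = (7 - 3*113)/((11*207*(118 + 207))) = (7 - 339)/((11*207*325)) = -332/740025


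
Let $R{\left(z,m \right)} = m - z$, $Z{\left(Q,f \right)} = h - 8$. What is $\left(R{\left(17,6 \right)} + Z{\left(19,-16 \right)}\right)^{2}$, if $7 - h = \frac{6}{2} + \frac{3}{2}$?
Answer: $\frac{1089}{4} \approx 272.25$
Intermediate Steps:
$h = \frac{5}{2}$ ($h = 7 - \left(\frac{6}{2} + \frac{3}{2}\right) = 7 - \left(6 \cdot \frac{1}{2} + 3 \cdot \frac{1}{2}\right) = 7 - \left(3 + \frac{3}{2}\right) = 7 - \frac{9}{2} = \frac{5}{2} \approx 2.5$)
$Z{\left(Q,f \right)} = - \frac{11}{2}$ ($Z{\left(Q,f \right)} = \frac{5}{2} - 8 = - \frac{11}{2}$)
$\left(R{\left(17,6 \right)} + Z{\left(19,-16 \right)}\right)^{2} = \left(\left(6 - 17\right) - \frac{11}{2}\right)^{2} = \left(-11 - \frac{11}{2}\right)^{2} = \left(- \frac{33}{2}\right)^{2} = \frac{1089}{4}$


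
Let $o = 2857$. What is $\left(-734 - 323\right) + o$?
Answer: $1800$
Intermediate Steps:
$\left(-734 - 323\right) + o = \left(-734 - 323\right) + 2857 = -1057 + 2857 = 1800$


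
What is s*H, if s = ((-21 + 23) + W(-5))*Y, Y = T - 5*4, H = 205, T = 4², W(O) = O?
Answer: 2460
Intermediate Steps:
T = 16
Y = -4 (Y = 16 - 5*4 = 16 - 20 = -4)
s = 12 (s = ((-21 + 23) - 5)*(-4) = (2 - 5)*(-4) = -3*(-4) = 12)
s*H = 12*205 = 2460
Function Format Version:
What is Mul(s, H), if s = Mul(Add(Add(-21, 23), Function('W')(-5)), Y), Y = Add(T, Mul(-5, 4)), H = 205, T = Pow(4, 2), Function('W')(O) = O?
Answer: 2460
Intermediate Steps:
T = 16
Y = -4 (Y = Add(16, Mul(-5, 4)) = Add(16, -20) = -4)
s = 12 (s = Mul(Add(Add(-21, 23), -5), -4) = Mul(Add(2, -5), -4) = Mul(-3, -4) = 12)
Mul(s, H) = Mul(12, 205) = 2460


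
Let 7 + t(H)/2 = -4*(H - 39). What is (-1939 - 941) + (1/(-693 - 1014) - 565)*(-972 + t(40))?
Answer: 953753104/1707 ≈ 5.5873e+5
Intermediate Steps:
t(H) = 298 - 8*H (t(H) = -14 + 2*(-4*(H - 39)) = -14 + 2*(-4*(-39 + H)) = -14 + 2*(156 - 4*H) = -14 + (312 - 8*H) = 298 - 8*H)
(-1939 - 941) + (1/(-693 - 1014) - 565)*(-972 + t(40)) = (-1939 - 941) + (1/(-693 - 1014) - 565)*(-972 + (298 - 8*40)) = -2880 + (1/(-1707) - 565)*(-972 + (298 - 320)) = -2880 + (-1/1707 - 565)*(-972 - 22) = -2880 - 964456/1707*(-994) = -2880 + 958669264/1707 = 953753104/1707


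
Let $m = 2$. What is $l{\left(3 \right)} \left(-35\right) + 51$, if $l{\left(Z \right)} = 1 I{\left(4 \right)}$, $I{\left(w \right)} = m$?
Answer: $-19$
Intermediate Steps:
$I{\left(w \right)} = 2$
$l{\left(Z \right)} = 2$ ($l{\left(Z \right)} = 1 \cdot 2 = 2$)
$l{\left(3 \right)} \left(-35\right) + 51 = 2 \left(-35\right) + 51 = -70 + 51 = -19$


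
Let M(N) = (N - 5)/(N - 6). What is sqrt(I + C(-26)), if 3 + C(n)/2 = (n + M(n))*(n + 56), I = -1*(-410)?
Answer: I*sqrt(17566)/4 ≈ 33.134*I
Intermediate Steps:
M(N) = (-5 + N)/(-6 + N)
I = 410
C(n) = -6 + 2*(56 + n)*(n + (-5 + n)/(-6 + n)) (C(n) = -6 + 2*((n + (-5 + n)/(-6 + n))*(n + 56)) = -6 + 2*((n + (-5 + n)/(-6 + n))*(56 + n)) = -6 + 2*((56 + n)*(n + (-5 + n)/(-6 + n))) = -6 + 2*(56 + n)*(n + (-5 + n)/(-6 + n)))
sqrt(I + C(-26)) = sqrt(410 + 2*(-262 + (-26)**3 - 288*(-26) + 51*(-26)**2)/(-6 - 26)) = sqrt(410 + 2*(-262 - 17576 + 7488 + 51*676)/(-32)) = sqrt(410 + 2*(-1/32)*(-262 - 17576 + 7488 + 34476)) = sqrt(410 + 2*(-1/32)*24126) = sqrt(410 - 12063/8) = sqrt(-8783/8) = I*sqrt(17566)/4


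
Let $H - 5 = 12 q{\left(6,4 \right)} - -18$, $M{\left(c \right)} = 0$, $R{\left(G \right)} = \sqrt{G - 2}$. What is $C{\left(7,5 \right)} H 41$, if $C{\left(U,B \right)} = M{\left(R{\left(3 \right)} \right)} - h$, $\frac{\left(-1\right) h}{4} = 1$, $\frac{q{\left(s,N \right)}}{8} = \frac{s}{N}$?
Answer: $27388$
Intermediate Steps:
$R{\left(G \right)} = \sqrt{-2 + G}$
$q{\left(s,N \right)} = \frac{8 s}{N}$ ($q{\left(s,N \right)} = 8 \frac{s}{N} = \frac{8 s}{N}$)
$h = -4$ ($h = \left(-4\right) 1 = -4$)
$C{\left(U,B \right)} = 4$ ($C{\left(U,B \right)} = 0 - -4 = 0 + 4 = 4$)
$H = 167$ ($H = 5 - \left(-18 - 12 \cdot 8 \cdot 6 \cdot \frac{1}{4}\right) = 5 + \left(12 \cdot 8 \cdot 6 \cdot \frac{1}{4} + 18\right) = 5 + \left(12 \cdot 12 + 18\right) = 5 + \left(144 + 18\right) = 5 + 162 = 167$)
$C{\left(7,5 \right)} H 41 = 4 \cdot 167 \cdot 41 = 668 \cdot 41 = 27388$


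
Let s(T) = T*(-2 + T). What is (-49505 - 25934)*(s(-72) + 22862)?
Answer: -2126625410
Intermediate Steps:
(-49505 - 25934)*(s(-72) + 22862) = (-49505 - 25934)*(-72*(-2 - 72) + 22862) = -75439*(-72*(-74) + 22862) = -75439*(5328 + 22862) = -75439*28190 = -2126625410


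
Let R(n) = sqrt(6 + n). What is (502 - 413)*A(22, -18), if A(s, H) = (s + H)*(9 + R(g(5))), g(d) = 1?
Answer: 3204 + 356*sqrt(7) ≈ 4145.9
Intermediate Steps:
A(s, H) = (9 + sqrt(7))*(H + s) (A(s, H) = (s + H)*(9 + sqrt(6 + 1)) = (H + s)*(9 + sqrt(7)) = (9 + sqrt(7))*(H + s))
(502 - 413)*A(22, -18) = (502 - 413)*(9*(-18) + 9*22 - 18*sqrt(7) + 22*sqrt(7)) = 89*(-162 + 198 - 18*sqrt(7) + 22*sqrt(7)) = 89*(36 + 4*sqrt(7)) = 3204 + 356*sqrt(7)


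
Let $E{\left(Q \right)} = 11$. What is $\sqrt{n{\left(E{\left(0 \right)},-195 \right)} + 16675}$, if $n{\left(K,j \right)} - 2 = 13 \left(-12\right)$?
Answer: $\sqrt{16521} \approx 128.53$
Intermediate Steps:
$n{\left(K,j \right)} = -154$ ($n{\left(K,j \right)} = 2 + 13 \left(-12\right) = 2 - 156 = -154$)
$\sqrt{n{\left(E{\left(0 \right)},-195 \right)} + 16675} = \sqrt{-154 + 16675} = \sqrt{16521}$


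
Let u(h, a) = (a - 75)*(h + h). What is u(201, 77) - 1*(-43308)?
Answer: 44112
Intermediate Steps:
u(h, a) = 2*h*(-75 + a) (u(h, a) = (-75 + a)*(2*h) = 2*h*(-75 + a))
u(201, 77) - 1*(-43308) = 2*201*(-75 + 77) - 1*(-43308) = 2*201*2 + 43308 = 804 + 43308 = 44112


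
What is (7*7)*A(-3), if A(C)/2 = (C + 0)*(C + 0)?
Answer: 882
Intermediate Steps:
A(C) = 2*C² (A(C) = 2*((C + 0)*(C + 0)) = 2*(C*C) = 2*C²)
(7*7)*A(-3) = (7*7)*(2*(-3)²) = 49*(2*9) = 49*18 = 882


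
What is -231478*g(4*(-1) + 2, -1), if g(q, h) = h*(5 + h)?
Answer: 925912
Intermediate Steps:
-231478*g(4*(-1) + 2, -1) = -(-231478)*(5 - 1) = -(-231478)*4 = -231478*(-4) = 925912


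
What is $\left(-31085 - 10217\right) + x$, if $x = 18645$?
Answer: $-22657$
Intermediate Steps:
$\left(-31085 - 10217\right) + x = \left(-31085 - 10217\right) + 18645 = -41302 + 18645 = -22657$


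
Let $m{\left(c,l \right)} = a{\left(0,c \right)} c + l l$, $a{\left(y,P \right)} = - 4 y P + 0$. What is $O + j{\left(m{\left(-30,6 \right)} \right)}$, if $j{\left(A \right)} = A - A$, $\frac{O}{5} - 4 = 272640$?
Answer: $1363220$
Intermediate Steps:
$O = 1363220$ ($O = 20 + 5 \cdot 272640 = 20 + 1363200 = 1363220$)
$a{\left(y,P \right)} = - 4 P y$ ($a{\left(y,P \right)} = - 4 P y + 0 = - 4 P y$)
$m{\left(c,l \right)} = l^{2}$ ($m{\left(c,l \right)} = \left(-4\right) c 0 c + l l = 0 c + l^{2} = 0 + l^{2} = l^{2}$)
$j{\left(A \right)} = 0$
$O + j{\left(m{\left(-30,6 \right)} \right)} = 1363220 + 0 = 1363220$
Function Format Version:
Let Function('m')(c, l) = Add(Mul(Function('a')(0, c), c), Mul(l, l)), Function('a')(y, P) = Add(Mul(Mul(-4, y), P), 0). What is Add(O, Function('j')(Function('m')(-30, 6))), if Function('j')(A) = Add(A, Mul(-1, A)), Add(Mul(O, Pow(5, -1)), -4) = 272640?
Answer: 1363220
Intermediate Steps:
O = 1363220 (O = Add(20, Mul(5, 272640)) = Add(20, 1363200) = 1363220)
Function('a')(y, P) = Mul(-4, P, y) (Function('a')(y, P) = Add(Mul(-4, P, y), 0) = Mul(-4, P, y))
Function('m')(c, l) = Pow(l, 2) (Function('m')(c, l) = Add(Mul(Mul(-4, c, 0), c), Mul(l, l)) = Add(Mul(0, c), Pow(l, 2)) = Add(0, Pow(l, 2)) = Pow(l, 2))
Function('j')(A) = 0
Add(O, Function('j')(Function('m')(-30, 6))) = Add(1363220, 0) = 1363220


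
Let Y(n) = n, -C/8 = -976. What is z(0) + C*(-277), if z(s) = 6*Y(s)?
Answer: -2162816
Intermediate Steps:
C = 7808 (C = -8*(-976) = 7808)
z(s) = 6*s
z(0) + C*(-277) = 6*0 + 7808*(-277) = 0 - 2162816 = -2162816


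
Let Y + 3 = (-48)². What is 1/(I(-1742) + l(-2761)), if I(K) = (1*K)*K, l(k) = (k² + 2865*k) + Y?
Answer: 1/2749721 ≈ 3.6367e-7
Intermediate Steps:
Y = 2301 (Y = -3 + (-48)² = -3 + 2304 = 2301)
l(k) = 2301 + k² + 2865*k (l(k) = (k² + 2865*k) + 2301 = 2301 + k² + 2865*k)
I(K) = K² (I(K) = K*K = K²)
1/(I(-1742) + l(-2761)) = 1/((-1742)² + (2301 + (-2761)² + 2865*(-2761))) = 1/(3034564 + (2301 + 7623121 - 7910265)) = 1/(3034564 - 284843) = 1/2749721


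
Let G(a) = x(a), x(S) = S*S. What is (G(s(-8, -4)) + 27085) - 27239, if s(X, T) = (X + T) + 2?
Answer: -54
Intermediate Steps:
s(X, T) = 2 + T + X (s(X, T) = (T + X) + 2 = 2 + T + X)
x(S) = S**2
G(a) = a**2
(G(s(-8, -4)) + 27085) - 27239 = ((2 - 4 - 8)**2 + 27085) - 27239 = ((-10)**2 + 27085) - 27239 = (100 + 27085) - 27239 = 27185 - 27239 = -54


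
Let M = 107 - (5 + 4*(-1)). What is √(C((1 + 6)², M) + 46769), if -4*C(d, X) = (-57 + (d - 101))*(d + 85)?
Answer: √201682/2 ≈ 224.55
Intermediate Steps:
M = 106 (M = 107 - (5 - 4) = 107 - 1*1 = 107 - 1 = 106)
C(d, X) = -(-158 + d)*(85 + d)/4 (C(d, X) = -(-57 + (d - 101))*(d + 85)/4 = -(-57 + (-101 + d))*(85 + d)/4 = -(-158 + d)*(85 + d)/4)
√(C((1 + 6)², M) + 46769) = √((6715/2 - (1 + 6)⁴/4 + 73*(1 + 6)²/4) + 46769) = √((6715/2 - (7²)²/4 + (73/4)*7²) + 46769) = √((6715/2 - ¼*49² + (73/4)*49) + 46769) = √((6715/2 - ¼*2401 + 3577/4) + 46769) = √((6715/2 - 2401/4 + 3577/4) + 46769) = √(7303/2 + 46769) = √(100841/2) = √201682/2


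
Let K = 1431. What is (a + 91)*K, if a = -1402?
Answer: -1876041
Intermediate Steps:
(a + 91)*K = (-1402 + 91)*1431 = -1311*1431 = -1876041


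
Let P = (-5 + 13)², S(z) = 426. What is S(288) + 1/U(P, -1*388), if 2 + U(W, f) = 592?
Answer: 251341/590 ≈ 426.00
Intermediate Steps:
P = 64 (P = 8² = 64)
U(W, f) = 590 (U(W, f) = -2 + 592 = 590)
S(288) + 1/U(P, -1*388) = 426 + 1/590 = 251341/590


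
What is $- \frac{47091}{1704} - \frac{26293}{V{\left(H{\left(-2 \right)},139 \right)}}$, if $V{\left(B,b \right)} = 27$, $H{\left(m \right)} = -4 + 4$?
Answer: $- \frac{15358243}{15336} \approx -1001.5$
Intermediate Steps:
$H{\left(m \right)} = 0$
$- \frac{47091}{1704} - \frac{26293}{V{\left(H{\left(-2 \right)},139 \right)}} = - \frac{47091}{1704} - \frac{26293}{27} = \left(-47091\right) \frac{1}{1704} - \frac{26293}{27} = - \frac{15697}{568} - \frac{26293}{27} = - \frac{15358243}{15336}$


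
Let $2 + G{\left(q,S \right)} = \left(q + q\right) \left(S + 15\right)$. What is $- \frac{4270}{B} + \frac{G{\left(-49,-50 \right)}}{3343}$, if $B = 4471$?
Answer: $\frac{1051978}{14946553} \approx 0.070383$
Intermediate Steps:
$G{\left(q,S \right)} = -2 + 2 q \left(15 + S\right)$ ($G{\left(q,S \right)} = -2 + \left(q + q\right) \left(S + 15\right) = -2 + 2 q \left(15 + S\right)$)
$- \frac{4270}{B} + \frac{G{\left(-49,-50 \right)}}{3343} = - \frac{4270}{4471} + \frac{-2 + 30 \left(-49\right) + 2 \left(-50\right) \left(-49\right)}{3343} = \left(-4270\right) \frac{1}{4471} + \left(-2 - 1470 + 4900\right) \frac{1}{3343} = - \frac{4270}{4471} + 3428 \cdot \frac{1}{3343} = - \frac{4270}{4471} + \frac{3428}{3343} = \frac{1051978}{14946553}$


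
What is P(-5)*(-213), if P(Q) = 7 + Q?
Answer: -426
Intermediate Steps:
P(-5)*(-213) = (7 - 5)*(-213) = 2*(-213) = -426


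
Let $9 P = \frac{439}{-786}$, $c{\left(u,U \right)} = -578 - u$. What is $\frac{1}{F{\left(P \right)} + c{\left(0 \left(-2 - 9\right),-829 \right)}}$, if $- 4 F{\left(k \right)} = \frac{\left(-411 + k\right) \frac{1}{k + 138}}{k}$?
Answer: $- \frac{856728694}{505474261193} \approx -0.0016949$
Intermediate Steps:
$P = - \frac{439}{7074}$ ($P = \frac{439 \frac{1}{-786}}{9} = \frac{439 \left(- \frac{1}{786}\right)}{9} = \frac{1}{9} \left(- \frac{439}{786}\right) = - \frac{439}{7074} \approx -0.062058$)
$F{\left(k \right)} = - \frac{-411 + k}{4 k \left(138 + k\right)}$ ($F{\left(k \right)} = - \frac{\frac{-411 + k}{k + 138} \frac{1}{k}}{4} = - \frac{\frac{-411 + k}{138 + k} \frac{1}{k}}{4} = - \frac{\frac{1}{k} \frac{1}{138 + k} \left(-411 + k\right)}{4} = - \frac{-411 + k}{4 k \left(138 + k\right)}$)
$\frac{1}{F{\left(P \right)} + c{\left(0 \left(-2 - 9\right),-829 \right)}} = \frac{1}{\frac{411 - - \frac{439}{7074}}{4 \left(- \frac{439}{7074}\right) \left(138 - \frac{439}{7074}\right)} - \left(578 + 0 \left(-2 - 9\right)\right)} = \frac{1}{\frac{1}{4} \left(- \frac{7074}{439}\right) \frac{1}{\frac{975773}{7074}} \left(411 + \frac{439}{7074}\right) - \left(578 + 0 \left(-11\right)\right)} = \frac{1}{\frac{1}{4} \left(- \frac{7074}{439}\right) \frac{7074}{975773} \cdot \frac{2907853}{7074} - 578} = \frac{1}{- \frac{10285076061}{856728694} + \left(-578 + 0\right)} = \frac{1}{- \frac{10285076061}{856728694} - 578} = \frac{1}{- \frac{505474261193}{856728694}} = - \frac{856728694}{505474261193}$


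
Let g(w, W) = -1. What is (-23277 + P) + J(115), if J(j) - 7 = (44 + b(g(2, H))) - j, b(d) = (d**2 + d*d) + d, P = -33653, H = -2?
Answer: -56993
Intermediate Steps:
b(d) = d + 2*d**2 (b(d) = (d**2 + d**2) + d = 2*d**2 + d = d + 2*d**2)
J(j) = 52 - j (J(j) = 7 + ((44 - (1 + 2*(-1))) - j) = 7 + ((44 - (1 - 2)) - j) = 7 + ((44 - 1*(-1)) - j) = 7 + ((44 + 1) - j) = 7 + (45 - j) = 52 - j)
(-23277 + P) + J(115) = (-23277 - 33653) + (52 - 1*115) = -56930 + (52 - 115) = -56930 - 63 = -56993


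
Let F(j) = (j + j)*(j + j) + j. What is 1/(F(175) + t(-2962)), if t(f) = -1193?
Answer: 1/121482 ≈ 8.2317e-6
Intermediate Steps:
F(j) = j + 4*j**2 (F(j) = (2*j)*(2*j) + j = 4*j**2 + j = j + 4*j**2)
1/(F(175) + t(-2962)) = 1/(175*(1 + 4*175) - 1193) = 1/(175*(1 + 700) - 1193) = 1/(175*701 - 1193) = 1/(122675 - 1193) = 1/121482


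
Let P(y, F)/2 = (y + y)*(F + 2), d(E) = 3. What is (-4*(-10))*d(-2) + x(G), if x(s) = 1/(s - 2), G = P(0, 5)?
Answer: 239/2 ≈ 119.50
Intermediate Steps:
P(y, F) = 4*y*(2 + F) (P(y, F) = 2*((y + y)*(F + 2)) = 2*((2*y)*(2 + F)) = 2*(2*y*(2 + F)) = 4*y*(2 + F))
G = 0 (G = 4*0*(2 + 5) = 4*0*7 = 0)
x(s) = 1/(-2 + s)
(-4*(-10))*d(-2) + x(G) = -4*(-10)*3 + 1/(-2 + 0) = 40*3 + 1/(-2) = 120 - ½ = 239/2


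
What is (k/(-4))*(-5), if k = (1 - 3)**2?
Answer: 5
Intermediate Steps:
k = 4 (k = (-2)**2 = 4)
(k/(-4))*(-5) = (4/(-4))*(-5) = (4*(-1/4))*(-5) = -1*(-5) = 5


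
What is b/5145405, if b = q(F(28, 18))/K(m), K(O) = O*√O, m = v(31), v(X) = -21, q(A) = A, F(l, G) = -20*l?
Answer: -16*I*√21/64832103 ≈ -1.1309e-6*I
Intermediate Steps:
m = -21
K(O) = O^(3/2)
b = -80*I*√21/63 (b = (-20*28)/((-21)^(3/2)) = -560*I*√21/441 = -80*I*√21/63 ≈ -5.8191*I)
b/5145405 = -80*I*√21/63/5145405 = -80*I*√21/63*(1/5145405) = -16*I*√21/64832103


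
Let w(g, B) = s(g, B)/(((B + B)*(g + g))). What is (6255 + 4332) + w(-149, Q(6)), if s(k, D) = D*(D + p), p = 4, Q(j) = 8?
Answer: 1577460/149 ≈ 10587.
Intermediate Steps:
s(k, D) = D*(4 + D) (s(k, D) = D*(D + 4) = D*(4 + D))
w(g, B) = (4 + B)/(4*g) (w(g, B) = (B*(4 + B))/(((B + B)*(g + g))) = (B*(4 + B))/(((2*B)*(2*g))) = (B*(4 + B))/((4*B*g)) = (B*(4 + B))*(1/(4*B*g)) = (4 + B)/(4*g))
(6255 + 4332) + w(-149, Q(6)) = (6255 + 4332) + (¼)*(4 + 8)/(-149) = 10587 + (¼)*(-1/149)*12 = 10587 - 3/149 = 1577460/149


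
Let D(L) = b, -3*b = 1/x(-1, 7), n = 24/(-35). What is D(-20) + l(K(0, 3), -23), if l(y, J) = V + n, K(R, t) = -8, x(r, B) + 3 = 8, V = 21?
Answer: 2126/105 ≈ 20.248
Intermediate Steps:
x(r, B) = 5 (x(r, B) = -3 + 8 = 5)
n = -24/35 (n = 24*(-1/35) = -24/35 ≈ -0.68571)
b = -1/15 (b = -1/3/5 = -1/3*1/5 = -1/15 ≈ -0.066667)
l(y, J) = 711/35 (l(y, J) = 21 - 24/35 = 711/35)
D(L) = -1/15
D(-20) + l(K(0, 3), -23) = -1/15 + 711/35 = 2126/105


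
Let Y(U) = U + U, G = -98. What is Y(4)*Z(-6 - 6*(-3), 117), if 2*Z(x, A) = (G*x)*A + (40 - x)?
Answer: -550256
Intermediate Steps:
Y(U) = 2*U
Z(x, A) = 20 - x/2 - 49*A*x (Z(x, A) = ((-98*x)*A + (40 - x))/2 = (-98*A*x + (40 - x))/2 = (40 - x - 98*A*x)/2 = 20 - x/2 - 49*A*x)
Y(4)*Z(-6 - 6*(-3), 117) = (2*4)*(20 - (-6 - 6*(-3))/2 - 49*117*(-6 - 6*(-3))) = 8*(20 - (-6 + 18)/2 - 49*117*(-6 + 18)) = 8*(20 - 1/2*12 - 49*117*12) = 8*(20 - 6 - 68796) = 8*(-68782) = -550256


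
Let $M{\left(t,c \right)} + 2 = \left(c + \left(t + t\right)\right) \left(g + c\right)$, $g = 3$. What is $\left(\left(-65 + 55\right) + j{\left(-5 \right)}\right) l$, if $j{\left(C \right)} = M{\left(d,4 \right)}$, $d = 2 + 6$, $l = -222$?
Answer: $-28416$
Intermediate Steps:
$d = 8$
$M{\left(t,c \right)} = -2 + \left(3 + c\right) \left(c + 2 t\right)$ ($M{\left(t,c \right)} = -2 + \left(c + \left(t + t\right)\right) \left(3 + c\right) = -2 + \left(c + 2 t\right) \left(3 + c\right) = -2 + \left(3 + c\right) \left(c + 2 t\right)$)
$j{\left(C \right)} = 138$ ($j{\left(C \right)} = -2 + 4^{2} + 3 \cdot 4 + 6 \cdot 8 + 2 \cdot 4 \cdot 8 = -2 + 16 + 12 + 48 + 64 = 138$)
$\left(\left(-65 + 55\right) + j{\left(-5 \right)}\right) l = \left(\left(-65 + 55\right) + 138\right) \left(-222\right) = \left(-10 + 138\right) \left(-222\right) = 128 \left(-222\right) = -28416$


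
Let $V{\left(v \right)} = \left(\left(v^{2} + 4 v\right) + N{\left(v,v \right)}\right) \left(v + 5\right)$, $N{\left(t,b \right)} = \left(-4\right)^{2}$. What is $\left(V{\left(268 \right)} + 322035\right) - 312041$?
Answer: $19914970$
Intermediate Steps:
$N{\left(t,b \right)} = 16$
$V{\left(v \right)} = \left(5 + v\right) \left(16 + v^{2} + 4 v\right)$ ($V{\left(v \right)} = \left(\left(v^{2} + 4 v\right) + 16\right) \left(v + 5\right) = \left(16 + v^{2} + 4 v\right) \left(5 + v\right) = \left(5 + v\right) \left(16 + v^{2} + 4 v\right)$)
$\left(V{\left(268 \right)} + 322035\right) - 312041 = \left(\left(80 + 268^{3} + 9 \cdot 268^{2} + 36 \cdot 268\right) + 322035\right) - 312041 = \left(\left(80 + 19248832 + 9 \cdot 71824 + 9648\right) + 322035\right) - 312041 = \left(\left(80 + 19248832 + 646416 + 9648\right) + 322035\right) - 312041 = \left(19904976 + 322035\right) - 312041 = 20227011 - 312041 = 19914970$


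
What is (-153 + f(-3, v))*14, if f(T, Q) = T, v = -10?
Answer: -2184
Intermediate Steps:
(-153 + f(-3, v))*14 = (-153 - 3)*14 = -156*14 = -2184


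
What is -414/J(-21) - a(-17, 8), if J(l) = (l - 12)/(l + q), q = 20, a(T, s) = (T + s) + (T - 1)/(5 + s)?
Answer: -309/143 ≈ -2.1608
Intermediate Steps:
a(T, s) = T + s + (-1 + T)/(5 + s) (a(T, s) = (T + s) + (-1 + T)/(5 + s) = T + s + (-1 + T)/(5 + s))
J(l) = (-12 + l)/(20 + l) (J(l) = (l - 12)/(l + 20) = (-12 + l)/(20 + l))
-414/J(-21) - a(-17, 8) = -414*(20 - 21)/(-12 - 21) - (-1 + 8² + 5*8 + 6*(-17) - 17*8)/(5 + 8) = -414/(-33/(-1)) - (-1 + 64 + 40 - 102 - 136)/13 = -414/((-1*(-33))) - (-135)/13 = -414/33 - 1*(-135/13) = -414*1/33 + 135/13 = -138/11 + 135/13 = -309/143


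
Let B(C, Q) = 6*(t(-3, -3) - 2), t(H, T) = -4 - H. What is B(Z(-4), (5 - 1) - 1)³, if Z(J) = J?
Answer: -5832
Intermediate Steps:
B(C, Q) = -18 (B(C, Q) = 6*((-4 - 1*(-3)) - 2) = 6*((-4 + 3) - 2) = 6*(-1 - 2) = 6*(-3) = -18)
B(Z(-4), (5 - 1) - 1)³ = (-18)³ = -5832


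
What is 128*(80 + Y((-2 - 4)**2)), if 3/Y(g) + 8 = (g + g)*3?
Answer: 133144/13 ≈ 10242.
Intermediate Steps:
Y(g) = 3/(-8 + 6*g) (Y(g) = 3/(-8 + (g + g)*3) = 3/(-8 + (2*g)*3) = 3/(-8 + 6*g))
128*(80 + Y((-2 - 4)**2)) = 128*(80 + 3/(2*(-4 + 3*(-2 - 4)**2))) = 128*(80 + 3/(2*(-4 + 3*(-6)**2))) = 128*(80 + 3/(2*(-4 + 3*36))) = 128*(80 + 3/(2*(-4 + 108))) = 128*(80 + (3/2)/104) = 128*(80 + (3/2)*(1/104)) = 128*(80 + 3/208) = 128*(16643/208) = 133144/13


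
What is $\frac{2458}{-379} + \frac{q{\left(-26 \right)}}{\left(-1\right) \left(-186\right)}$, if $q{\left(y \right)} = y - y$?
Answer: $- \frac{2458}{379} \approx -6.4855$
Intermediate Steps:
$q{\left(y \right)} = 0$
$\frac{2458}{-379} + \frac{q{\left(-26 \right)}}{\left(-1\right) \left(-186\right)} = \frac{2458}{-379} + \frac{0}{\left(-1\right) \left(-186\right)} = 2458 \left(- \frac{1}{379}\right) + \frac{0}{186} = - \frac{2458}{379} + 0 \cdot \frac{1}{186} = - \frac{2458}{379} + 0 = - \frac{2458}{379}$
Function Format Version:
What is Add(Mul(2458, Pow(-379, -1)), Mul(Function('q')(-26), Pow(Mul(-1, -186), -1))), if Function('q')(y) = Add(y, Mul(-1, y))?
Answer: Rational(-2458, 379) ≈ -6.4855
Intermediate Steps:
Function('q')(y) = 0
Add(Mul(2458, Pow(-379, -1)), Mul(Function('q')(-26), Pow(Mul(-1, -186), -1))) = Add(Mul(2458, Pow(-379, -1)), Mul(0, Pow(Mul(-1, -186), -1))) = Add(Mul(2458, Rational(-1, 379)), Mul(0, Pow(186, -1))) = Add(Rational(-2458, 379), Mul(0, Rational(1, 186))) = Add(Rational(-2458, 379), 0) = Rational(-2458, 379)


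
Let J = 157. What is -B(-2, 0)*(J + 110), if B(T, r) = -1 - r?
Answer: 267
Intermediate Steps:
-B(-2, 0)*(J + 110) = -(-1 - 1*0)*(157 + 110) = -(-1 + 0)*267 = -(-1)*267 = -1*(-267) = 267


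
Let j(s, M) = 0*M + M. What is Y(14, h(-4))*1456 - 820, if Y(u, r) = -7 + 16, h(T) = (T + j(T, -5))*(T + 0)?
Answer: 12284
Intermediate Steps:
j(s, M) = M (j(s, M) = 0 + M = M)
h(T) = T*(-5 + T) (h(T) = (T - 5)*(T + 0) = (-5 + T)*T = T*(-5 + T))
Y(u, r) = 9
Y(14, h(-4))*1456 - 820 = 9*1456 - 820 = 13104 - 820 = 12284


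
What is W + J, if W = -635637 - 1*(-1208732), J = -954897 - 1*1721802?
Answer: -2103604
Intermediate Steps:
J = -2676699 (J = -954897 - 1721802 = -2676699)
W = 573095 (W = -635637 + 1208732 = 573095)
W + J = 573095 - 2676699 = -2103604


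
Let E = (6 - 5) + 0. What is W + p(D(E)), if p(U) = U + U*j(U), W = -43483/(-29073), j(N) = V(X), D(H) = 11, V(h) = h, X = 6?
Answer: 207464/2643 ≈ 78.496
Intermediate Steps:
E = 1 (E = 1 + 0 = 1)
j(N) = 6
W = 3953/2643 (W = -43483*(-1/29073) = 3953/2643 ≈ 1.4956)
p(U) = 7*U (p(U) = U + U*6 = U + 6*U = 7*U)
W + p(D(E)) = 3953/2643 + 7*11 = 3953/2643 + 77 = 207464/2643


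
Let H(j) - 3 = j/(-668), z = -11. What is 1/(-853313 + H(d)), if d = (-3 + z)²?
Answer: -167/142502819 ≈ -1.1719e-6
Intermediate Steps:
d = 196 (d = (-3 - 11)² = (-14)² = 196)
H(j) = 3 - j/668 (H(j) = 3 + j/(-668) = 3 + j*(-1/668) = 3 - j/668)
1/(-853313 + H(d)) = 1/(-853313 + (3 - 1/668*196)) = 1/(-853313 + (3 - 49/167)) = 1/(-853313 + 452/167) = 1/(-142502819/167) = -167/142502819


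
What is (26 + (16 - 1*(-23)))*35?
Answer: 2275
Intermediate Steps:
(26 + (16 - 1*(-23)))*35 = (26 + (16 + 23))*35 = (26 + 39)*35 = 65*35 = 2275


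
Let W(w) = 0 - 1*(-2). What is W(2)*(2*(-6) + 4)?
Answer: -16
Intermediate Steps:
W(w) = 2 (W(w) = 0 + 2 = 2)
W(2)*(2*(-6) + 4) = 2*(2*(-6) + 4) = 2*(-12 + 4) = 2*(-8) = -16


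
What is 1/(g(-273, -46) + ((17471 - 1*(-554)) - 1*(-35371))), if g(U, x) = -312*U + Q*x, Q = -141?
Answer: 1/145058 ≈ 6.8938e-6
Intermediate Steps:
g(U, x) = -312*U - 141*x
1/(g(-273, -46) + ((17471 - 1*(-554)) - 1*(-35371))) = 1/((-312*(-273) - 141*(-46)) + ((17471 - 1*(-554)) - 1*(-35371))) = 1/((85176 + 6486) + ((17471 + 554) + 35371)) = 1/(91662 + (18025 + 35371)) = 1/(91662 + 53396) = 1/145058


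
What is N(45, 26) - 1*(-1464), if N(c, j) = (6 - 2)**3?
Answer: 1528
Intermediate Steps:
N(c, j) = 64 (N(c, j) = 4**3 = 64)
N(45, 26) - 1*(-1464) = 64 - 1*(-1464) = 64 + 1464 = 1528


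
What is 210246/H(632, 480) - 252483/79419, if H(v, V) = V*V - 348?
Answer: -2299260669/1015027766 ≈ -2.2652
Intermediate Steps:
H(v, V) = -348 + V**2 (H(v, V) = V**2 - 348 = -348 + V**2)
210246/H(632, 480) - 252483/79419 = 210246/(-348 + 480**2) - 252483/79419 = 210246/(-348 + 230400) - 252483*1/79419 = 210246/230052 - 84161/26473 = 210246*(1/230052) - 84161/26473 = 35041/38342 - 84161/26473 = -2299260669/1015027766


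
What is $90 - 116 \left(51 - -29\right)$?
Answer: $-9190$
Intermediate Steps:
$90 - 116 \left(51 - -29\right) = 90 - 116 \left(51 + 29\right) = 90 - 9280 = -9190$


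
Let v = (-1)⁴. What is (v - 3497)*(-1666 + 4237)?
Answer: -8988216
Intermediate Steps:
v = 1
(v - 3497)*(-1666 + 4237) = (1 - 3497)*(-1666 + 4237) = -3496*2571 = -8988216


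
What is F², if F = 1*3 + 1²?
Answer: 16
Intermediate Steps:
F = 4 (F = 3 + 1 = 4)
F² = 4² = 16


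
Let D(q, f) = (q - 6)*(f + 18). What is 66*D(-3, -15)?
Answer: -1782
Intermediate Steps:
D(q, f) = (-6 + q)*(18 + f)
66*D(-3, -15) = 66*(-108 - 6*(-15) + 18*(-3) - 15*(-3)) = 66*(-108 + 90 - 54 + 45) = 66*(-27) = -1782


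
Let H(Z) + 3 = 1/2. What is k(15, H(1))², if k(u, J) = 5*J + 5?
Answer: 225/4 ≈ 56.250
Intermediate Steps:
H(Z) = -5/2 (H(Z) = -3 + 1/2 = -3 + ½ = -5/2)
k(u, J) = 5 + 5*J
k(15, H(1))² = (5 + 5*(-5/2))² = (5 - 25/2)² = (-15/2)² = 225/4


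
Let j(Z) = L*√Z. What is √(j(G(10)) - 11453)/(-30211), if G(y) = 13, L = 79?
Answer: -I*√(11453 - 79*√13)/30211 ≈ -0.003498*I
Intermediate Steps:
j(Z) = 79*√Z
√(j(G(10)) - 11453)/(-30211) = √(79*√13 - 11453)/(-30211) = √(-11453 + 79*√13)*(-1/30211) = -√(-11453 + 79*√13)/30211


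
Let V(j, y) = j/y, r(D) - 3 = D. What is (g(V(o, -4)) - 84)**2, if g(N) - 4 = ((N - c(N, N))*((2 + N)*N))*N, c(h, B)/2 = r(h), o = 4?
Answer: 7225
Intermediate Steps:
r(D) = 3 + D
c(h, B) = 6 + 2*h (c(h, B) = 2*(3 + h) = 6 + 2*h)
g(N) = 4 + N**2*(-6 - N)*(2 + N) (g(N) = 4 + ((N - (6 + 2*N))*((2 + N)*N))*N = 4 + ((N + (-6 - 2*N))*(N*(2 + N)))*N = 4 + ((-6 - N)*(N*(2 + N)))*N = 4 + (N*(-6 - N)*(2 + N))*N = 4 + N**2*(-6 - N)*(2 + N))
(g(V(o, -4)) - 84)**2 = ((4 - (4/(-4))**4 - 12*1**2 - 8*(4/(-4))**3) - 84)**2 = ((4 - (4*(-1/4))**4 - 12*1**2 - 8*(4*(-1/4))**3) - 84)**2 = ((4 - 1*(-1)**4 - 12*(-1)**2 - 8*(-1)**3) - 84)**2 = ((4 - 1*1 - 12*1 - 8*(-1)) - 84)**2 = ((4 - 1 - 12 + 8) - 84)**2 = (-1 - 84)**2 = (-85)**2 = 7225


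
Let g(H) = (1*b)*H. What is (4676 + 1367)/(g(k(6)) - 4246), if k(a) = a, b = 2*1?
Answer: -6043/4234 ≈ -1.4273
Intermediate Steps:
b = 2
g(H) = 2*H (g(H) = (1*2)*H = 2*H)
(4676 + 1367)/(g(k(6)) - 4246) = (4676 + 1367)/(2*6 - 4246) = 6043/(12 - 4246) = 6043/(-4234) = 6043*(-1/4234) = -6043/4234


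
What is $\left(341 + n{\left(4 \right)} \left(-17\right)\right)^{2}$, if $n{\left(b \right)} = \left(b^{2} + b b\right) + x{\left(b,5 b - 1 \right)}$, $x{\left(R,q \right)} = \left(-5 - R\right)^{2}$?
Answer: $2496400$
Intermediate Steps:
$n{\left(b \right)} = \left(5 + b\right)^{2} + 2 b^{2}$ ($n{\left(b \right)} = \left(b^{2} + b b\right) + \left(5 + b\right)^{2} = \left(b^{2} + b^{2}\right) + \left(5 + b\right)^{2} = 2 b^{2} + \left(5 + b\right)^{2} = \left(5 + b\right)^{2} + 2 b^{2}$)
$\left(341 + n{\left(4 \right)} \left(-17\right)\right)^{2} = \left(341 + \left(\left(5 + 4\right)^{2} + 2 \cdot 4^{2}\right) \left(-17\right)\right)^{2} = \left(341 + \left(9^{2} + 2 \cdot 16\right) \left(-17\right)\right)^{2} = \left(341 + \left(81 + 32\right) \left(-17\right)\right)^{2} = \left(341 + 113 \left(-17\right)\right)^{2} = \left(341 - 1921\right)^{2} = \left(-1580\right)^{2} = 2496400$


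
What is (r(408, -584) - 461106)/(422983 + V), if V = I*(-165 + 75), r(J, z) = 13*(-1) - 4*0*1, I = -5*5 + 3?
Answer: -461119/424963 ≈ -1.0851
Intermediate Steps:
I = -22 (I = -25 + 3 = -22)
r(J, z) = -13 (r(J, z) = -13 + 0*1 = -13 + 0 = -13)
V = 1980 (V = -22*(-165 + 75) = -22*(-90) = 1980)
(r(408, -584) - 461106)/(422983 + V) = (-13 - 461106)/(422983 + 1980) = -461119/424963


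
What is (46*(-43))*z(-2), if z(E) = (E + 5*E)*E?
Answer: -47472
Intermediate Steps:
z(E) = 6*E² (z(E) = (6*E)*E = 6*E²)
(46*(-43))*z(-2) = (46*(-43))*(6*(-2)²) = -11868*4 = -1978*24 = -47472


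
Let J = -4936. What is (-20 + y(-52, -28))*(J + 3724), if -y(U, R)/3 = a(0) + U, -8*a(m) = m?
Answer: -164832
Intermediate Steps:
a(m) = -m/8
y(U, R) = -3*U (y(U, R) = -3*(-1/8*0 + U) = -3*(0 + U) = -3*U)
(-20 + y(-52, -28))*(J + 3724) = (-20 - 3*(-52))*(-4936 + 3724) = (-20 + 156)*(-1212) = 136*(-1212) = -164832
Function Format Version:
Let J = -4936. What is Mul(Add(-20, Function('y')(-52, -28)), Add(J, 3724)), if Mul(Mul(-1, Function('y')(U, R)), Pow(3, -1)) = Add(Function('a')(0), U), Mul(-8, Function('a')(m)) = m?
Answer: -164832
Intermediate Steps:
Function('a')(m) = Mul(Rational(-1, 8), m)
Function('y')(U, R) = Mul(-3, U) (Function('y')(U, R) = Mul(-3, Add(Mul(Rational(-1, 8), 0), U)) = Mul(-3, Add(0, U)) = Mul(-3, U))
Mul(Add(-20, Function('y')(-52, -28)), Add(J, 3724)) = Mul(Add(-20, Mul(-3, -52)), Add(-4936, 3724)) = Mul(Add(-20, 156), -1212) = Mul(136, -1212) = -164832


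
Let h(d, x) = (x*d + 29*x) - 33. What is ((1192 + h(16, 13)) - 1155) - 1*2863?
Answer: -2274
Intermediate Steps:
h(d, x) = -33 + 29*x + d*x (h(d, x) = (d*x + 29*x) - 33 = (29*x + d*x) - 33 = -33 + 29*x + d*x)
((1192 + h(16, 13)) - 1155) - 1*2863 = ((1192 + (-33 + 29*13 + 16*13)) - 1155) - 1*2863 = ((1192 + (-33 + 377 + 208)) - 1155) - 2863 = ((1192 + 552) - 1155) - 2863 = (1744 - 1155) - 2863 = 589 - 2863 = -2274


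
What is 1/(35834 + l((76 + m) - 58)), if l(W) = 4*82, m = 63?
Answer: 1/36162 ≈ 2.7653e-5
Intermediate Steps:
l(W) = 328
1/(35834 + l((76 + m) - 58)) = 1/(35834 + 328) = 1/36162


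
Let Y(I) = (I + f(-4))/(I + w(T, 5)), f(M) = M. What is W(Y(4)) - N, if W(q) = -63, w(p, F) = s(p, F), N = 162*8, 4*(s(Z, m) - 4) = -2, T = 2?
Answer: -1359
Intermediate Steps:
s(Z, m) = 7/2 (s(Z, m) = 4 + (¼)*(-2) = 4 - ½ = 7/2)
N = 1296
w(p, F) = 7/2
Y(I) = (-4 + I)/(7/2 + I) (Y(I) = (I - 4)/(I + 7/2) = (-4 + I)/(7/2 + I))
W(Y(4)) - N = -63 - 1*1296 = -63 - 1296 = -1359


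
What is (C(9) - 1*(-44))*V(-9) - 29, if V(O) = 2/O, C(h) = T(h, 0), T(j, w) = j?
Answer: -367/9 ≈ -40.778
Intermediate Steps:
C(h) = h
(C(9) - 1*(-44))*V(-9) - 29 = (9 - 1*(-44))*(2/(-9)) - 29 = (9 + 44)*(2*(-⅑)) - 29 = 53*(-2/9) - 29 = -106/9 - 29 = -367/9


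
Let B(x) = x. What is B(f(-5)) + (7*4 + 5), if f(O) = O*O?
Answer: 58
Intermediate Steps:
f(O) = O**2
B(f(-5)) + (7*4 + 5) = (-5)**2 + (7*4 + 5) = 25 + (28 + 5) = 25 + 33 = 58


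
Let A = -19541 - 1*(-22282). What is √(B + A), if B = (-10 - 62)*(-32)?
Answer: √5045 ≈ 71.028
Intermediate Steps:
B = 2304 (B = -72*(-32) = 2304)
A = 2741 (A = -19541 + 22282 = 2741)
√(B + A) = √(2304 + 2741) = √5045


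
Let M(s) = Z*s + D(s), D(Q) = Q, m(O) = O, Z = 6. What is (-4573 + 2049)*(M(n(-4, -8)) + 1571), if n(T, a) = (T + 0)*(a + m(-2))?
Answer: -4671924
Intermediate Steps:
n(T, a) = T*(-2 + a) (n(T, a) = (T + 0)*(a - 2) = T*(-2 + a))
M(s) = 7*s (M(s) = 6*s + s = 7*s)
(-4573 + 2049)*(M(n(-4, -8)) + 1571) = (-4573 + 2049)*(7*(-4*(-2 - 8)) + 1571) = -2524*(7*(-4*(-10)) + 1571) = -2524*(7*40 + 1571) = -2524*(280 + 1571) = -2524*1851 = -4671924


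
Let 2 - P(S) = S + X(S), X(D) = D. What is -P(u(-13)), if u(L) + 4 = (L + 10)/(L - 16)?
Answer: -284/29 ≈ -9.7931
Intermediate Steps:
u(L) = -4 + (10 + L)/(-16 + L) (u(L) = -4 + (L + 10)/(L - 16) = -4 + (10 + L)/(-16 + L))
P(S) = 2 - 2*S (P(S) = 2 - (S + S) = 2 - 2*S)
-P(u(-13)) = -(2 - 2*(74 - 3*(-13))/(-16 - 13)) = -(2 - 2*(74 + 39)/(-29)) = -(2 - (-2)*113/29) = -(2 - 2*(-113/29)) = -(2 + 226/29) = -1*284/29 = -284/29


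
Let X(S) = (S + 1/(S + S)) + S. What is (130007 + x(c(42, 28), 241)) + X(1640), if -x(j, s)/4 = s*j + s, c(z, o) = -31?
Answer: 532038961/3280 ≈ 1.6221e+5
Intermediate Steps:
x(j, s) = -4*s - 4*j*s (x(j, s) = -4*(s*j + s) = -4*(j*s + s) = -4*(s + j*s) = -4*s - 4*j*s)
X(S) = 1/(2*S) + 2*S (X(S) = (S + 1/(2*S)) + S = 1/(2*S) + 2*S)
(130007 + x(c(42, 28), 241)) + X(1640) = (130007 - 4*241*(1 - 31)) + ((1/2)/1640 + 2*1640) = (130007 - 4*241*(-30)) + ((1/2)*(1/1640) + 3280) = (130007 + 28920) + (1/3280 + 3280) = 158927 + 10758401/3280 = 532038961/3280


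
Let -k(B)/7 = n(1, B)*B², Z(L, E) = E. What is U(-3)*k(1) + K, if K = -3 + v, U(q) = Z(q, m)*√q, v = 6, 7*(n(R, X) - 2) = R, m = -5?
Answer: 3 + 75*I*√3 ≈ 3.0 + 129.9*I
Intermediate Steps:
n(R, X) = 2 + R/7
U(q) = -5*√q
k(B) = -15*B² (k(B) = -7*(2 + (⅐)*1)*B² = -7*(2 + ⅐)*B² = -15*B²)
K = 3 (K = -3 + 6 = 3)
U(-3)*k(1) + K = (-5*I*√3)*(-15*1²) + 3 = (-5*I*√3)*(-15*1) + 3 = -5*I*√3*(-15) + 3 = 75*I*√3 + 3 = 3 + 75*I*√3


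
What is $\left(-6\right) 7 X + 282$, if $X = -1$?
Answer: $324$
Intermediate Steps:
$\left(-6\right) 7 X + 282 = \left(-6\right) 7 \left(-1\right) + 282 = \left(-42\right) \left(-1\right) + 282 = 42 + 282 = 324$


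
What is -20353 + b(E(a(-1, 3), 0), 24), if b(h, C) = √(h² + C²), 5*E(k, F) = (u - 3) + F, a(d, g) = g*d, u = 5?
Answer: -20353 + 2*√3601/5 ≈ -20329.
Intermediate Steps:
a(d, g) = d*g
E(k, F) = ⅖ + F/5 (E(k, F) = ((5 - 3) + F)/5 = (2 + F)/5 = ⅖ + F/5)
b(h, C) = √(C² + h²)
-20353 + b(E(a(-1, 3), 0), 24) = -20353 + √(24² + (⅖ + (⅕)*0)²) = -20353 + √(576 + (⅖ + 0)²) = -20353 + √(576 + (⅖)²) = -20353 + √(576 + 4/25) = -20353 + √(14404/25) = -20353 + 2*√3601/5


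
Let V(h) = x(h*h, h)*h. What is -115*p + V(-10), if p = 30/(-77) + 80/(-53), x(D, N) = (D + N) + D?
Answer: -6862650/4081 ≈ -1681.6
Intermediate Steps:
x(D, N) = N + 2*D
p = -7750/4081 (p = 30*(-1/77) + 80*(-1/53) = -30/77 - 80/53 = -7750/4081 ≈ -1.8990)
V(h) = h*(h + 2*h**2) (V(h) = (h + 2*(h*h))*h = (h + 2*h**2)*h = h*(h + 2*h**2))
-115*p + V(-10) = -115*(-7750/4081) + (-10)**2*(1 + 2*(-10)) = 891250/4081 + 100*(1 - 20) = 891250/4081 + 100*(-19) = 891250/4081 - 1900 = -6862650/4081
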